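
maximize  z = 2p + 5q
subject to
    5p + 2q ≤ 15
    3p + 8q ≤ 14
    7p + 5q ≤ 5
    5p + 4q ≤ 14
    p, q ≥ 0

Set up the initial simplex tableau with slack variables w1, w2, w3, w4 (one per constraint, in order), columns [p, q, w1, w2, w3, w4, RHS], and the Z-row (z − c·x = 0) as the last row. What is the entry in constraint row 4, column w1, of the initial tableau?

Slack w1 belongs to constraint 1; its column is the unit vector e_1, so the entry in row 4 is 0.

0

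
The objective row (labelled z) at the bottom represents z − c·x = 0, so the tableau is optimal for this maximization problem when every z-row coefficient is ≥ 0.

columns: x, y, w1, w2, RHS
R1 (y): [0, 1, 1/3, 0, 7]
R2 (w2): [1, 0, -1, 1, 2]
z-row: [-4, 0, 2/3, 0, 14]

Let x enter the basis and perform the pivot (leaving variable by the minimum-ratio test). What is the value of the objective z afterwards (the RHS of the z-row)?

22

Ratio test on column x — row 1: entry 0 ≤ 0; row 2: 2/1 = 2. Minimum is 2 at row 2 (w2 leaves); pivot element 1.
Pivot on row 2; the z-row RHS becomes 14 − (-4)·2 = 22.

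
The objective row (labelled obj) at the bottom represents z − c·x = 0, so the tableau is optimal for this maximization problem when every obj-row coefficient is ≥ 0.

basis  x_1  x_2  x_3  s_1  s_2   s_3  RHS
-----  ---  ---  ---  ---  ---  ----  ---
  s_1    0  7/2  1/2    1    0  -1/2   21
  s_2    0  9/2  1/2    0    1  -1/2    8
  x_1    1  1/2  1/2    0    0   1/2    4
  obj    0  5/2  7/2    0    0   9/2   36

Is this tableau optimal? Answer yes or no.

Every obj-row coefficient is ≥ 0, so the tableau is optimal.

yes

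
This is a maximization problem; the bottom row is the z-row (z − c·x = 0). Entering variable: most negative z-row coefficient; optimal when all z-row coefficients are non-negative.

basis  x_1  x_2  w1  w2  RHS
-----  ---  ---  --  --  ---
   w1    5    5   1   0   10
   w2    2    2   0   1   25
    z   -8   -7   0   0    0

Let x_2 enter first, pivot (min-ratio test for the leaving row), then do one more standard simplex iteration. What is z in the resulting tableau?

Ratio test on column x_2 — row 1: 10/5 = 2; row 2: 25/2 = 25/2. Minimum is 2 at row 1 (w1 leaves); pivot element 5.
Pivot on row 1; the z-row RHS becomes 0 − (-7)·2 = 14.
Next entering variable (most negative z-row entry -1): x_1.
Ratio test on column x_1 — row 1: 2/1 = 2; row 2: entry 0 ≤ 0. Minimum is 2 at row 1 (x_2 leaves); pivot element 1.
After the second pivot the z-row RHS is 14 − (-1)·2 = 16.

16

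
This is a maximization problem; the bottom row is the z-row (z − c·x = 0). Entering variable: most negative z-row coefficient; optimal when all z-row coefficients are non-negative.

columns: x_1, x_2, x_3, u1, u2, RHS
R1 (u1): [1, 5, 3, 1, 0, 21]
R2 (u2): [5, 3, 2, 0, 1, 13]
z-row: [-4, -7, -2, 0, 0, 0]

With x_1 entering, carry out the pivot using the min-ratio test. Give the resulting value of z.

Ratio test on column x_1 — row 1: 21/1 = 21; row 2: 13/5 = 13/5. Minimum is 13/5 at row 2 (u2 leaves); pivot element 5.
Pivot on row 2; the z-row RHS becomes 0 − (-4)·(13/5) = 52/5.

52/5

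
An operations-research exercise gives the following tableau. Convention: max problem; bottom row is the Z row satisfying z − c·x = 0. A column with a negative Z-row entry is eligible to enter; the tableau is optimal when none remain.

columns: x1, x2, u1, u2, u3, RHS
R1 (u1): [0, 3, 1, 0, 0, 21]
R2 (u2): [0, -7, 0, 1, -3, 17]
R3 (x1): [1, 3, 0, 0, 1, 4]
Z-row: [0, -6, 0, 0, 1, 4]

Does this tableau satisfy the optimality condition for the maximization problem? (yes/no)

no

The Z-row has a negative entry -6 in column x2, so it is not optimal.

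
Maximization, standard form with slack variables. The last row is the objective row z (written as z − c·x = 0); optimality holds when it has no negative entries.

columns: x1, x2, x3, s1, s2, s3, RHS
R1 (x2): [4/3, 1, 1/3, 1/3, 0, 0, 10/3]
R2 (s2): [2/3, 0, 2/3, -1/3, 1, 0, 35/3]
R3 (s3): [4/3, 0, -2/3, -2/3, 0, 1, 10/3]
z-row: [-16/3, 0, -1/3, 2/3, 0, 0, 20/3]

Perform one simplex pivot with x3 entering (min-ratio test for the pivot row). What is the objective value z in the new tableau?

Ratio test on column x3 — row 1: (10/3)/(1/3) = 10; row 2: (35/3)/(2/3) = 35/2; row 3: entry -2/3 ≤ 0. Minimum is 10 at row 1 (x2 leaves); pivot element 1/3.
Pivot on row 1; the z-row RHS becomes 20/3 − (-1/3)·10 = 10.

10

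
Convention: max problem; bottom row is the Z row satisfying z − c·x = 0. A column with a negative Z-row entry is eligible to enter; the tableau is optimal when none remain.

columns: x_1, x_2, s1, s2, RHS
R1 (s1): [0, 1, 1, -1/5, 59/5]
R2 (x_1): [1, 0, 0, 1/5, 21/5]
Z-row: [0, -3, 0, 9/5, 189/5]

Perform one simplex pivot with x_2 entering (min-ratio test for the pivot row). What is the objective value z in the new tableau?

366/5

Ratio test on column x_2 — row 1: (59/5)/1 = 59/5; row 2: entry 0 ≤ 0. Minimum is 59/5 at row 1 (s1 leaves); pivot element 1.
Pivot on row 1; the Z-row RHS becomes 189/5 − (-3)·(59/5) = 366/5.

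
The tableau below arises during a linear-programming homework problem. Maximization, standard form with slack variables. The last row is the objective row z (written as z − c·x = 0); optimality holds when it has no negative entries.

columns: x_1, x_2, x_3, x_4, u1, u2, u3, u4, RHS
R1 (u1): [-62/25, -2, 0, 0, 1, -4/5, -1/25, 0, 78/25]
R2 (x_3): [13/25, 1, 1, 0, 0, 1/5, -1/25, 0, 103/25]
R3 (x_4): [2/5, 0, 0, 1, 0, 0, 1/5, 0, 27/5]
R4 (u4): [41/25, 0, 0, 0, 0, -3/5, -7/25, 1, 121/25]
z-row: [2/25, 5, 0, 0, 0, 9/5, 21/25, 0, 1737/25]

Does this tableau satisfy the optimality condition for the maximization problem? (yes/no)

Every z-row coefficient is ≥ 0, so the tableau is optimal.

yes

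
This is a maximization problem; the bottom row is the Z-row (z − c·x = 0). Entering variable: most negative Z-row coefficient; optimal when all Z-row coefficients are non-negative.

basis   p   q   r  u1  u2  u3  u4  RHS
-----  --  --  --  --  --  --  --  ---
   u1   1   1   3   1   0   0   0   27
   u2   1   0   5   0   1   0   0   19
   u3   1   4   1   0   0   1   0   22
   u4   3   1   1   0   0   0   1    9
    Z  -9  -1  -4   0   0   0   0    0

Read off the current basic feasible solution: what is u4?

u4 is basic (row 4); its value is the RHS of that row, 9.

9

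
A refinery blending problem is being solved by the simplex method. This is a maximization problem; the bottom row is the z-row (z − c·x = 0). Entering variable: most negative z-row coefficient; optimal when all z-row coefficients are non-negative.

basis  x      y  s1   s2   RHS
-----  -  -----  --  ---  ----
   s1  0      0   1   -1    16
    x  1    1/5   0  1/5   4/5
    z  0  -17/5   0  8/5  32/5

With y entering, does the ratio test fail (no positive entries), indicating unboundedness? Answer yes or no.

Column y has positive entries in row(s) 2, so the ratio test bounds it — not unbounded.

no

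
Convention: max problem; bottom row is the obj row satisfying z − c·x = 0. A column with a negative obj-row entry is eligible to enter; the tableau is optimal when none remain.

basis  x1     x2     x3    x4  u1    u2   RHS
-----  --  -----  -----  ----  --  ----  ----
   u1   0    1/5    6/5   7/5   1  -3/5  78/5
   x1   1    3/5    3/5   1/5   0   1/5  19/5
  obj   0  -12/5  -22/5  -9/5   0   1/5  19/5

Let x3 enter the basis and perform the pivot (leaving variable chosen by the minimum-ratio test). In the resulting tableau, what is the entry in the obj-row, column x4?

-1/3

Ratio test on column x3 — row 1: (78/5)/(6/5) = 13; row 2: (19/5)/(3/5) = 19/3. Minimum is 19/3 at row 2 (x1 leaves); pivot element 3/5.
Divide row 2 by 3/5; eliminate column x3 from the other rows.
obj-row update in column x4: -9/5 − (-22/5)·(1/3) = -1/3.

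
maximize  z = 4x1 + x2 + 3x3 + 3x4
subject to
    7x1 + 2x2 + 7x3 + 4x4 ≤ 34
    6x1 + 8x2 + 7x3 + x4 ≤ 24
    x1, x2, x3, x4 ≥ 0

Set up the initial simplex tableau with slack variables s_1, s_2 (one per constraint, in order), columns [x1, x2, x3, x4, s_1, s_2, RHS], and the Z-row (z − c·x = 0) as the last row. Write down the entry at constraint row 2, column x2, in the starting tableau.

8

Constraint 2 has coefficient 8 on x2.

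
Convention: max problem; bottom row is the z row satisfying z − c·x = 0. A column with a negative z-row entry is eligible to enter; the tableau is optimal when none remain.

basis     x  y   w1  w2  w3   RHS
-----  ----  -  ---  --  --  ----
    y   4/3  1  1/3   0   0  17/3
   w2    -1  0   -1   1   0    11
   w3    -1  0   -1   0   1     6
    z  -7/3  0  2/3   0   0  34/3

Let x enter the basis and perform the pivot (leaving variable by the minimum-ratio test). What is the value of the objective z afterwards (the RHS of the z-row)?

85/4

Ratio test on column x — row 1: (17/3)/(4/3) = 17/4; row 2: entry -1 ≤ 0; row 3: entry -1 ≤ 0. Minimum is 17/4 at row 1 (y leaves); pivot element 4/3.
Pivot on row 1; the z-row RHS becomes 34/3 − (-7/3)·(17/4) = 85/4.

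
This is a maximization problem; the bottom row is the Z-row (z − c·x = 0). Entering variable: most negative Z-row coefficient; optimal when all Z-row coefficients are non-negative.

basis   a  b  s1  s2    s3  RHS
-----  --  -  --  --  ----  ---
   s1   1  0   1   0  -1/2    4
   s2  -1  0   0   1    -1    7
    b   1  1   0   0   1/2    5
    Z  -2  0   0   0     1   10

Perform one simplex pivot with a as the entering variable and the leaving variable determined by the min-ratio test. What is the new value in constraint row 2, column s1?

1

Ratio test on column a — row 1: 4/1 = 4; row 2: entry -1 ≤ 0; row 3: 5/1 = 5. Minimum is 4 at row 1 (s1 leaves); pivot element 1.
Divide row 1 by 1; eliminate column a from the other rows.
Row 2 update in column s1: 0 − (-1)·1 = 1.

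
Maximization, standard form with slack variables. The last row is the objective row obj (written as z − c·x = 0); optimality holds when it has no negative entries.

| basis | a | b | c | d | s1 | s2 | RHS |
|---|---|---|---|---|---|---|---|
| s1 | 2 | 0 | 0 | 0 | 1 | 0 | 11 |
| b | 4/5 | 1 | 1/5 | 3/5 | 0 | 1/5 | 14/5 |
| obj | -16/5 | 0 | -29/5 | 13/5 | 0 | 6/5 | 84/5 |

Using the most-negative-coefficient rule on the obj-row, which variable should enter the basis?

c

Negative obj-row entries: a: -16/5, c: -29/5.
The most negative is -29/5 in column c, so c enters.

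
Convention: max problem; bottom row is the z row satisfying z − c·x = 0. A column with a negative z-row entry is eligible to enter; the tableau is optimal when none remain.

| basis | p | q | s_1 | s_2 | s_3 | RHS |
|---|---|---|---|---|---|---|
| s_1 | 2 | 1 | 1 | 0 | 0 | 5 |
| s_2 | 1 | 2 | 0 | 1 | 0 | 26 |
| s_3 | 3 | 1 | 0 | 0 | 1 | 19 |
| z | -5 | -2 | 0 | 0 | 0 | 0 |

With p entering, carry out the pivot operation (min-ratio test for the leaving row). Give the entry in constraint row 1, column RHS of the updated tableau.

5/2

Ratio test on column p — row 1: 5/2 = 5/2; row 2: 26/1 = 26; row 3: 19/3 = 19/3. Minimum is 5/2 at row 1 (s_1 leaves); pivot element 2.
Divide row 1 by 2; eliminate column p from the other rows.
In the new row 1, the RHS entry is the old entry divided by the pivot: 5/2 = 5/2.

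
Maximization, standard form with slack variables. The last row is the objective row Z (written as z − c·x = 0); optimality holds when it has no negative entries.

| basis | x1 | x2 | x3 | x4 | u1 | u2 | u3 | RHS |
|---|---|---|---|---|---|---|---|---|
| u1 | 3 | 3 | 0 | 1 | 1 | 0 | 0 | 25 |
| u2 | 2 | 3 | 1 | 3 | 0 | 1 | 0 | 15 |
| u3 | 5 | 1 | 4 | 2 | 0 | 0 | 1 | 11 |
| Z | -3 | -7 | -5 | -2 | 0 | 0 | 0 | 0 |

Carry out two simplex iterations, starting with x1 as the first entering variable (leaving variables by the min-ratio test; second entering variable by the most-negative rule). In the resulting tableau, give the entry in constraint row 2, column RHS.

53/13

Ratio test on column x1 — row 1: 25/3 = 25/3; row 2: 15/2 = 15/2; row 3: 11/5 = 11/5. Minimum is 11/5 at row 3 (u3 leaves); pivot element 5.
Divide row 3 by 5; eliminate column x1 from the other rows.
Second iteration: most negative Z-row entry is -32/5 in column x2, so x2 enters.
Ratio test on column x2 — row 1: (92/5)/(12/5) = 23/3; row 2: (53/5)/(13/5) = 53/13; row 3: (11/5)/(1/5) = 11. Minimum is 53/13 at row 2 (u2 leaves); pivot element 13/5.
Divide row 2 by 13/5; eliminate column x2 from the other rows.
After both pivots, the entry at constraint row 2, column RHS is 53/13.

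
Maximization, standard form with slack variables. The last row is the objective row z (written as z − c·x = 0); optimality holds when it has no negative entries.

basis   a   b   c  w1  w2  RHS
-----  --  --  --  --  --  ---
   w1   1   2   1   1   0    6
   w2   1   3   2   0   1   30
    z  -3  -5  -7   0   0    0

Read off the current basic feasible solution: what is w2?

w2 is basic (row 2); its value is the RHS of that row, 30.

30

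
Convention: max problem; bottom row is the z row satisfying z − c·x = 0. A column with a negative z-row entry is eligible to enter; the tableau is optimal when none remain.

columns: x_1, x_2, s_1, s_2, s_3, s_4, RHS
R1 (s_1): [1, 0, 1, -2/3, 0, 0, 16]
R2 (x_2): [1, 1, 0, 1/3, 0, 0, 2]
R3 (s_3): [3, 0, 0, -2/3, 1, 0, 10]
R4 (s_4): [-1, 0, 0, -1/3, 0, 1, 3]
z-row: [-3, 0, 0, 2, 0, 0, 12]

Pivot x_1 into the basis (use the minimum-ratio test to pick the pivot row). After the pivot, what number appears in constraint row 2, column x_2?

Ratio test on column x_1 — row 1: 16/1 = 16; row 2: 2/1 = 2; row 3: 10/3 = 10/3; row 4: entry -1 ≤ 0. Minimum is 2 at row 2 (x_2 leaves); pivot element 1.
Divide row 2 by 1; eliminate column x_1 from the other rows.
In the new row 2, the x_2 entry is the old entry divided by the pivot: 1/1 = 1.

1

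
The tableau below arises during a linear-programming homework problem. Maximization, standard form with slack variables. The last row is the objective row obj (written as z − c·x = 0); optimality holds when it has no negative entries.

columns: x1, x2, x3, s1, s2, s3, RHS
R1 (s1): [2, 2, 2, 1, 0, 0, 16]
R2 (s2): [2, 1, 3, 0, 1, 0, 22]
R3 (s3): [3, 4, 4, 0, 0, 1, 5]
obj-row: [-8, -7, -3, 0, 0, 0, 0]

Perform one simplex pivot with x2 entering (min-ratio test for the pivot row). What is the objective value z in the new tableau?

35/4

Ratio test on column x2 — row 1: 16/2 = 8; row 2: 22/1 = 22; row 3: 5/4 = 5/4. Minimum is 5/4 at row 3 (s3 leaves); pivot element 4.
Pivot on row 3; the obj-row RHS becomes 0 − (-7)·(5/4) = 35/4.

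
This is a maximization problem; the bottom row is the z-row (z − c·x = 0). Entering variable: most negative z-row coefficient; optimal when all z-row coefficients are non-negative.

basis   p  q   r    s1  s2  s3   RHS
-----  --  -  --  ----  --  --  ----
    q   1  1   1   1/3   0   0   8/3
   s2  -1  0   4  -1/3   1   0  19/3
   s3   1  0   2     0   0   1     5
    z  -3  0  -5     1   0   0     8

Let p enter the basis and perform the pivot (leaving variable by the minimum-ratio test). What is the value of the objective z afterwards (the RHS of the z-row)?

16

Ratio test on column p — row 1: (8/3)/1 = 8/3; row 2: entry -1 ≤ 0; row 3: 5/1 = 5. Minimum is 8/3 at row 1 (q leaves); pivot element 1.
Pivot on row 1; the z-row RHS becomes 8 − (-3)·(8/3) = 16.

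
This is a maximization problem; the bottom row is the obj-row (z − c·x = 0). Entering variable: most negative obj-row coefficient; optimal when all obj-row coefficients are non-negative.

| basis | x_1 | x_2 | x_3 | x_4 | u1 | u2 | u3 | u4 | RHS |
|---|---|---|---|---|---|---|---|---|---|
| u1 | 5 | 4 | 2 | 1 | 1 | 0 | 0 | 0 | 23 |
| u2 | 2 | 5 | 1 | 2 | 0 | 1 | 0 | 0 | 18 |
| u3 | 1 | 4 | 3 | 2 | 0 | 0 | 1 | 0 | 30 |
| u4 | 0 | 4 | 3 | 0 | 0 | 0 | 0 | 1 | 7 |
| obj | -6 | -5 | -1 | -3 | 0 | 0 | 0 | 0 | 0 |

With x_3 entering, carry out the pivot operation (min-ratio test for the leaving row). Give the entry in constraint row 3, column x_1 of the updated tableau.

1

Ratio test on column x_3 — row 1: 23/2 = 23/2; row 2: 18/1 = 18; row 3: 30/3 = 10; row 4: 7/3 = 7/3. Minimum is 7/3 at row 4 (u4 leaves); pivot element 3.
Divide row 4 by 3; eliminate column x_3 from the other rows.
Row 3 update in column x_1: 1 − 3·0 = 1.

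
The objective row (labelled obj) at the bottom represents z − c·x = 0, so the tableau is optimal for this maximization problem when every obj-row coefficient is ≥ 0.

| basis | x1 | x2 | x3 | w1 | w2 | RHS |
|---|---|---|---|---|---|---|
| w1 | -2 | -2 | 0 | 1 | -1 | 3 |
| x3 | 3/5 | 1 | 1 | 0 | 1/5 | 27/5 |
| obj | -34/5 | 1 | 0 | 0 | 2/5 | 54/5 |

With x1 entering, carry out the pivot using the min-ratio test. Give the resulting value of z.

Ratio test on column x1 — row 1: entry -2 ≤ 0; row 2: (27/5)/(3/5) = 9. Minimum is 9 at row 2 (x3 leaves); pivot element 3/5.
Pivot on row 2; the obj-row RHS becomes 54/5 − (-34/5)·9 = 72.

72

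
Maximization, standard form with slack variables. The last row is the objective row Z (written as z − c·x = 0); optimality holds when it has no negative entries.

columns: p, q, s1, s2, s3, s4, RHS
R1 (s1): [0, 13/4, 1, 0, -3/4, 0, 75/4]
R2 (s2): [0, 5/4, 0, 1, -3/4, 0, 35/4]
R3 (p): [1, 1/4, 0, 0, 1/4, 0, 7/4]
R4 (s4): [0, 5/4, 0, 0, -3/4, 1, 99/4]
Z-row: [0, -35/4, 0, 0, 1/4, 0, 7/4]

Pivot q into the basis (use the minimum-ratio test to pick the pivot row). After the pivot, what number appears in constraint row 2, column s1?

Ratio test on column q — row 1: (75/4)/(13/4) = 75/13; row 2: (35/4)/(5/4) = 7; row 3: (7/4)/(1/4) = 7; row 4: (99/4)/(5/4) = 99/5. Minimum is 75/13 at row 1 (s1 leaves); pivot element 13/4.
Divide row 1 by 13/4; eliminate column q from the other rows.
Row 2 update in column s1: 0 − (5/4)·(4/13) = -5/13.

-5/13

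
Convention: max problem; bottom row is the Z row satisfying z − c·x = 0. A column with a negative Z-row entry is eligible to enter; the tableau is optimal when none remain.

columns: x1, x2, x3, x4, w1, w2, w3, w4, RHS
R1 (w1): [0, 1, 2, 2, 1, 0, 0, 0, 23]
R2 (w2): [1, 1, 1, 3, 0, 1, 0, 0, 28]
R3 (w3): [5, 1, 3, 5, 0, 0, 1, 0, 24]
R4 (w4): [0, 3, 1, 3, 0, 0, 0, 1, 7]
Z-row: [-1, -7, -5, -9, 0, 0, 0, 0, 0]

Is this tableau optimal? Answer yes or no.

no

The Z-row has a negative entry -9 in column x4, so it is not optimal.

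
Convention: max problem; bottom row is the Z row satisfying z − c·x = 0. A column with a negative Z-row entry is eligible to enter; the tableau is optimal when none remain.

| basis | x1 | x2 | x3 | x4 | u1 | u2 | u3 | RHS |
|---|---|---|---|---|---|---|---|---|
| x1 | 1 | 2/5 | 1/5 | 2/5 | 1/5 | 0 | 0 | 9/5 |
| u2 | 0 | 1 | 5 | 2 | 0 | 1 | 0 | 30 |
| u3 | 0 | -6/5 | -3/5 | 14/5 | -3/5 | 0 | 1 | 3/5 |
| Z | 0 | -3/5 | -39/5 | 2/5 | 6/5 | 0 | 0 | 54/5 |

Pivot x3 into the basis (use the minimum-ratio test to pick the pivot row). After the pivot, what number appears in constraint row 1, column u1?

1/5

Ratio test on column x3 — row 1: (9/5)/(1/5) = 9; row 2: 30/5 = 6; row 3: entry -3/5 ≤ 0. Minimum is 6 at row 2 (u2 leaves); pivot element 5.
Divide row 2 by 5; eliminate column x3 from the other rows.
Row 1 update in column u1: 1/5 − (1/5)·0 = 1/5.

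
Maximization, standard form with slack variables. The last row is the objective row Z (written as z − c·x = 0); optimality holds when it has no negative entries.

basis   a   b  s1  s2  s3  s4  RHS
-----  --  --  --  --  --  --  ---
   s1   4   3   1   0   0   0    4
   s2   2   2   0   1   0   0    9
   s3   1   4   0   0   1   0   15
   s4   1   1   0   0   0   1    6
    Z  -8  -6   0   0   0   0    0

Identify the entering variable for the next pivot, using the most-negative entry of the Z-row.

a

Negative Z-row entries: a: -8, b: -6.
The most negative is -8 in column a, so a enters.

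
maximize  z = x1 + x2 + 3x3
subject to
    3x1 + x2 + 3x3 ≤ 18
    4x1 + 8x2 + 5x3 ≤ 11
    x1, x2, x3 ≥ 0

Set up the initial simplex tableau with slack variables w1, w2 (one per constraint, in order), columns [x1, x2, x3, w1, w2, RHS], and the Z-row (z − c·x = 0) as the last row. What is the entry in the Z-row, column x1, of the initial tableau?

-1

The Z-row carries the negated objective coefficients: the x1 entry is -1.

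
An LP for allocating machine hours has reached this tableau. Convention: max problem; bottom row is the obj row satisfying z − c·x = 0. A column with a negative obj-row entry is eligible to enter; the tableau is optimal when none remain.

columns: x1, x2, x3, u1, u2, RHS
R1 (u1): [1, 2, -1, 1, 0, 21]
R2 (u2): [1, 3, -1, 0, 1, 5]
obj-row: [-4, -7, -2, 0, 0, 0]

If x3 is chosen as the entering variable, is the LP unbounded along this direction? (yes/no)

yes

Every constraint-row entry in column x3 is ≤ 0, so increasing x3 is unbounded.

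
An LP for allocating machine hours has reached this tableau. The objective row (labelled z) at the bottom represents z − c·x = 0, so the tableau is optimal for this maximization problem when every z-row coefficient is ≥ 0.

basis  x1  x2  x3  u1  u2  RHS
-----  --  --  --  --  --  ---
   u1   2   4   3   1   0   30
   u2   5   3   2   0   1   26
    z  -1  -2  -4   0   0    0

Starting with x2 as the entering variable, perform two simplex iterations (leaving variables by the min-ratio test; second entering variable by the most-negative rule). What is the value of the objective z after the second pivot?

40

Ratio test on column x2 — row 1: 30/4 = 15/2; row 2: 26/3 = 26/3. Minimum is 15/2 at row 1 (u1 leaves); pivot element 4.
Pivot on row 1; the z-row RHS becomes 0 − (-2)·(15/2) = 15.
Next entering variable (most negative z-row entry -5/2): x3.
Ratio test on column x3 — row 1: (15/2)/(3/4) = 10; row 2: entry -1/4 ≤ 0. Minimum is 10 at row 1 (x2 leaves); pivot element 3/4.
After the second pivot the z-row RHS is 15 − (-5/2)·10 = 40.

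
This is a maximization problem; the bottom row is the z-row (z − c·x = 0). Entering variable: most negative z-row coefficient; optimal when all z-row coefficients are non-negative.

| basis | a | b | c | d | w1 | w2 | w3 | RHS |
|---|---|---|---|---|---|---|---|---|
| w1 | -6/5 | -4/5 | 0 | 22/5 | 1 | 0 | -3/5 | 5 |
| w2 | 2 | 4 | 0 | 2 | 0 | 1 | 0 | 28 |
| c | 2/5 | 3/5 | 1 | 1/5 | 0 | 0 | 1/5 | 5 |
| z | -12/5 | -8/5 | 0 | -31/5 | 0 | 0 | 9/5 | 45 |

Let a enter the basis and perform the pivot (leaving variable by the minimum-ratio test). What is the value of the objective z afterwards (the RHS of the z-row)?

75

Ratio test on column a — row 1: entry -6/5 ≤ 0; row 2: 28/2 = 14; row 3: 5/(2/5) = 25/2. Minimum is 25/2 at row 3 (c leaves); pivot element 2/5.
Pivot on row 3; the z-row RHS becomes 45 − (-12/5)·(25/2) = 75.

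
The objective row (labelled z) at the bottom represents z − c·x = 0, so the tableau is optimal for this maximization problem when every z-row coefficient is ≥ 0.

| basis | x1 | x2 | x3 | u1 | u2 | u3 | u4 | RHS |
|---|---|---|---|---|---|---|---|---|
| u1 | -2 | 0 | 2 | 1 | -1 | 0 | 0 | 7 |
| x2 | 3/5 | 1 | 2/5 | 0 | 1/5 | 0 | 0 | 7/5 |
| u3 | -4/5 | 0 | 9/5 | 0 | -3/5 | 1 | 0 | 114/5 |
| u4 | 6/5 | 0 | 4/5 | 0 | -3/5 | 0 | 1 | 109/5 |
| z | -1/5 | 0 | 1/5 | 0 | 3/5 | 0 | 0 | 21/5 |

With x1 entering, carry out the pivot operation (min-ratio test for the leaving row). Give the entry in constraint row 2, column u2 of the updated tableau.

1/3

Ratio test on column x1 — row 1: entry -2 ≤ 0; row 2: (7/5)/(3/5) = 7/3; row 3: entry -4/5 ≤ 0; row 4: (109/5)/(6/5) = 109/6. Minimum is 7/3 at row 2 (x2 leaves); pivot element 3/5.
Divide row 2 by 3/5; eliminate column x1 from the other rows.
In the new row 2, the u2 entry is the old entry divided by the pivot: (1/5)/(3/5) = 1/3.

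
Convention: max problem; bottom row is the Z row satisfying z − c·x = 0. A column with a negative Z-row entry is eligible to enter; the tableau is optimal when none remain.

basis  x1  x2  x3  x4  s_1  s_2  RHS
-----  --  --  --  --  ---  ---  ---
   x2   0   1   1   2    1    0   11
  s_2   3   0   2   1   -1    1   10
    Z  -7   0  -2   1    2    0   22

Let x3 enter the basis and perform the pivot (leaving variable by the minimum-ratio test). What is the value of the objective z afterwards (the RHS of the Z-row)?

Ratio test on column x3 — row 1: 11/1 = 11; row 2: 10/2 = 5. Minimum is 5 at row 2 (s_2 leaves); pivot element 2.
Pivot on row 2; the Z-row RHS becomes 22 − (-2)·5 = 32.

32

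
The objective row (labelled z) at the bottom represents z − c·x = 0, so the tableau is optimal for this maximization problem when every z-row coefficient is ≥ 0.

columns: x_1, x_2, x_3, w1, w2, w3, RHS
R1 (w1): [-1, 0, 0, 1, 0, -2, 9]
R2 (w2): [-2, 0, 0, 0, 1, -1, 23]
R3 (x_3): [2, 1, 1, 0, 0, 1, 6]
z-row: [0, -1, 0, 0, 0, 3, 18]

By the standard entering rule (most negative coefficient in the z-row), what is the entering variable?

x_2

Negative z-row entries: x_2: -1.
The most negative is -1 in column x_2, so x_2 enters.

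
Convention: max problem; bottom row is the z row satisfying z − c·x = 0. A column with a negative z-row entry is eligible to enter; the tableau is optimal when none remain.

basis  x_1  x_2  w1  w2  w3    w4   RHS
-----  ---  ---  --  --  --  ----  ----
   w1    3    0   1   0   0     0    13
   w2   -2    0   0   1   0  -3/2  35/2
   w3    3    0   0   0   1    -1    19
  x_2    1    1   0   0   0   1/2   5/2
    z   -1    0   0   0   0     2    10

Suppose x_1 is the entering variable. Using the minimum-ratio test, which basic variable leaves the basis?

x_2

Column x_1 entries and ratios — w1: 13/3 = 13/3; w2: -2 ≤ 0, skip; w3: 19/3 = 19/3; x_2: (5/2)/1 = 5/2.
Smallest ratio is 5/2 in the row of x_2, so x_2 leaves.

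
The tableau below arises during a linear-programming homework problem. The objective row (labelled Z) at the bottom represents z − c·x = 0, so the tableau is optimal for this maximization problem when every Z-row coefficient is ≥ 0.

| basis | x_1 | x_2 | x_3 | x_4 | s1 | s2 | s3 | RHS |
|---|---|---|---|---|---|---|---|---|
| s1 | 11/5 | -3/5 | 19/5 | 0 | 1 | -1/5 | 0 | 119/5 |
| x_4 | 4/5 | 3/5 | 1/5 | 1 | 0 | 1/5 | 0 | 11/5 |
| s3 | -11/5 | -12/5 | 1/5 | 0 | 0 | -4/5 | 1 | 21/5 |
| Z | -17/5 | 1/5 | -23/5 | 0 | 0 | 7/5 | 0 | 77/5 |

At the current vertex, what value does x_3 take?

0

x_3 is not in the basis, so in the current basic feasible solution x_3 = 0.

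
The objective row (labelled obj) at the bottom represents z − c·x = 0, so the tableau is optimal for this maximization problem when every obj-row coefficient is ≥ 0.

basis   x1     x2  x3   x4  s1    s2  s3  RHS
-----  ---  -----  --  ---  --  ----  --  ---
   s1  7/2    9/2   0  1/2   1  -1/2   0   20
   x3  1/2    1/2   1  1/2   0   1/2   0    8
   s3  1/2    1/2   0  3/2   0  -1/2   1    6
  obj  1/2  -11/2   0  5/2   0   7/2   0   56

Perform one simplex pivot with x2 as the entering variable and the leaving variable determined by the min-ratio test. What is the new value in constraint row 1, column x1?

7/9

Ratio test on column x2 — row 1: 20/(9/2) = 40/9; row 2: 8/(1/2) = 16; row 3: 6/(1/2) = 12. Minimum is 40/9 at row 1 (s1 leaves); pivot element 9/2.
Divide row 1 by 9/2; eliminate column x2 from the other rows.
In the new row 1, the x1 entry is the old entry divided by the pivot: (7/2)/(9/2) = 7/9.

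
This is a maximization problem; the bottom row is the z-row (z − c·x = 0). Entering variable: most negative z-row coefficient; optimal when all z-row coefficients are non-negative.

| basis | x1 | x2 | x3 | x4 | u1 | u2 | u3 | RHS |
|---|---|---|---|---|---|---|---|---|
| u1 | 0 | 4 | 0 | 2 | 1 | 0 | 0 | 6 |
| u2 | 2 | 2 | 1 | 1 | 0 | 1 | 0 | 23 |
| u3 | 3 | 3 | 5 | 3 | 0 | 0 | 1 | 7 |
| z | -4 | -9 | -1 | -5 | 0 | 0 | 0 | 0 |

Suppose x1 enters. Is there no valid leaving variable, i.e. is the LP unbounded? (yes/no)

no

Column x1 has positive entries in row(s) 2, 3, so the ratio test bounds it — not unbounded.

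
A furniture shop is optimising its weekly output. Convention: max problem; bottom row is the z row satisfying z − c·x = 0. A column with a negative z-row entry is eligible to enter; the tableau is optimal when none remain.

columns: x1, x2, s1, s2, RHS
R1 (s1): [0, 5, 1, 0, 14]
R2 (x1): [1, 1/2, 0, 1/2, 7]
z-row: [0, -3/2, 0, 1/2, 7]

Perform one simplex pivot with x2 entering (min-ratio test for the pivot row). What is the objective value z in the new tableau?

56/5

Ratio test on column x2 — row 1: 14/5 = 14/5; row 2: 7/(1/2) = 14. Minimum is 14/5 at row 1 (s1 leaves); pivot element 5.
Pivot on row 1; the z-row RHS becomes 7 − (-3/2)·(14/5) = 56/5.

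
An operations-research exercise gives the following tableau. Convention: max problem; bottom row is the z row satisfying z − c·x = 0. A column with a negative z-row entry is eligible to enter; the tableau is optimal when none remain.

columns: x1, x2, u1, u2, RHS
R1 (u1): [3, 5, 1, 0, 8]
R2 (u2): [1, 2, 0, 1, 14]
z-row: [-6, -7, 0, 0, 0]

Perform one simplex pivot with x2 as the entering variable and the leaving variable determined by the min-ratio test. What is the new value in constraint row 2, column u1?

-2/5

Ratio test on column x2 — row 1: 8/5 = 8/5; row 2: 14/2 = 7. Minimum is 8/5 at row 1 (u1 leaves); pivot element 5.
Divide row 1 by 5; eliminate column x2 from the other rows.
Row 2 update in column u1: 0 − 2·(1/5) = -2/5.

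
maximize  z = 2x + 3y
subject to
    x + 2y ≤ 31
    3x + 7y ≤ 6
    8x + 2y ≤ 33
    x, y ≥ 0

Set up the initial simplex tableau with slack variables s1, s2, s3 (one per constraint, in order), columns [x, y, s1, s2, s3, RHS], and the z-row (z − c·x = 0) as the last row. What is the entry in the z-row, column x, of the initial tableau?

The z-row carries the negated objective coefficients: the x entry is -2.

-2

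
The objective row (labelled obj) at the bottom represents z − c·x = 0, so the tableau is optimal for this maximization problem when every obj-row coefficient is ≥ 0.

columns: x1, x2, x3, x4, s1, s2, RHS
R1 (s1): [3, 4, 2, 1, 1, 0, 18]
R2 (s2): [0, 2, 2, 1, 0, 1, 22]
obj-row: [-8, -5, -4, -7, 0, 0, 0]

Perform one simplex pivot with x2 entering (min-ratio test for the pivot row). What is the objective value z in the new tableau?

45/2

Ratio test on column x2 — row 1: 18/4 = 9/2; row 2: 22/2 = 11. Minimum is 9/2 at row 1 (s1 leaves); pivot element 4.
Pivot on row 1; the obj-row RHS becomes 0 − (-5)·(9/2) = 45/2.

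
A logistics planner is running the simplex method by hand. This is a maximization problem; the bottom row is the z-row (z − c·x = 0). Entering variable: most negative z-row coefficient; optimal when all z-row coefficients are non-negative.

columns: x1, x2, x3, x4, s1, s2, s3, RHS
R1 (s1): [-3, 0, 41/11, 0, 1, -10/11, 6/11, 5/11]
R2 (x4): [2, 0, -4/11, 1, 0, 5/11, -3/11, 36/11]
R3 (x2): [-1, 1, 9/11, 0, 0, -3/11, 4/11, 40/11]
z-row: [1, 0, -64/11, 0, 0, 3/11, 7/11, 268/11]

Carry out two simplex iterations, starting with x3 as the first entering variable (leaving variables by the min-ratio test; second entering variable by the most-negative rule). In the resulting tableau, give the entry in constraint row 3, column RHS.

21/5

Ratio test on column x3 — row 1: (5/11)/(41/11) = 5/41; row 2: entry -4/11 ≤ 0; row 3: (40/11)/(9/11) = 40/9. Minimum is 5/41 at row 1 (s1 leaves); pivot element 41/11.
Divide row 1 by 41/11; eliminate column x3 from the other rows.
Second iteration: most negative z-row entry is -151/41 in column x1, so x1 enters.
Ratio test on column x1 — row 1: entry -33/41 ≤ 0; row 2: (136/41)/(70/41) = 68/35; row 3: entry -14/41 ≤ 0. Minimum is 68/35 at row 2 (x4 leaves); pivot element 70/41.
Divide row 2 by 70/41; eliminate column x1 from the other rows.
After both pivots, the entry at constraint row 3, column RHS is 21/5.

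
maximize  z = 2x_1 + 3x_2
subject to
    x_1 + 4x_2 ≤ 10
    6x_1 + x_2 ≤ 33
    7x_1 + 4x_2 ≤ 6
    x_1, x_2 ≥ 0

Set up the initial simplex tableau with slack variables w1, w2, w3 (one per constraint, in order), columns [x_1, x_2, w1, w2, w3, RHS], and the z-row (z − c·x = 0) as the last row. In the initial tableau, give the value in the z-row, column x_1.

The z-row carries the negated objective coefficients: the x_1 entry is -2.

-2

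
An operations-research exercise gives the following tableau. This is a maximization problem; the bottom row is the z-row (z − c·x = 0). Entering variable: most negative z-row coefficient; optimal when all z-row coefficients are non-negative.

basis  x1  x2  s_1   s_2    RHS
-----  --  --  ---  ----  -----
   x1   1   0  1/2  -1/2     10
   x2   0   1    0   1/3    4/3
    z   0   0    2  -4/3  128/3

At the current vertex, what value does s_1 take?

s_1 is not in the basis, so in the current basic feasible solution s_1 = 0.

0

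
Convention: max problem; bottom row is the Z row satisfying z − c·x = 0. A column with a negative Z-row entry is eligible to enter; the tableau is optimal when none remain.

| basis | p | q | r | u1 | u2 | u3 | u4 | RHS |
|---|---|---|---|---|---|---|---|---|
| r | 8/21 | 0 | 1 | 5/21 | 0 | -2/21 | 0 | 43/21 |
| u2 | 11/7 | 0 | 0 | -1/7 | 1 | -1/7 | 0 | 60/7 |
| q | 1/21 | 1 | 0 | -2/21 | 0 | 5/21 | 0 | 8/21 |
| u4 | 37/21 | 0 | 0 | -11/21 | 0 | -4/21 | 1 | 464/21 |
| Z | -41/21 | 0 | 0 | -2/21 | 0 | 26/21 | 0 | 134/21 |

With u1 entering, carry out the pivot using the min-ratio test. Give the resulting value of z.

36/5

Ratio test on column u1 — row 1: (43/21)/(5/21) = 43/5; row 2: entry -1/7 ≤ 0; row 3: entry -2/21 ≤ 0; row 4: entry -11/21 ≤ 0. Minimum is 43/5 at row 1 (r leaves); pivot element 5/21.
Pivot on row 1; the Z-row RHS becomes 134/21 − (-2/21)·(43/5) = 36/5.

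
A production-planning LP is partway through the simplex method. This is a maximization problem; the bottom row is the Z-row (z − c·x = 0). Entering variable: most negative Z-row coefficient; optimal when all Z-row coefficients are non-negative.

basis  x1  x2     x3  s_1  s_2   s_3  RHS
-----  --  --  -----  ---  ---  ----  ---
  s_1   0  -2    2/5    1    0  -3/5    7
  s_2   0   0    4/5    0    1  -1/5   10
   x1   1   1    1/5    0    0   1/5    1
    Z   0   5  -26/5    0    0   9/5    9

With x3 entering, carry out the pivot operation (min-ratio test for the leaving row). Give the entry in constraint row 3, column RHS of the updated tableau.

5

Ratio test on column x3 — row 1: 7/(2/5) = 35/2; row 2: 10/(4/5) = 25/2; row 3: 1/(1/5) = 5. Minimum is 5 at row 3 (x1 leaves); pivot element 1/5.
Divide row 3 by 1/5; eliminate column x3 from the other rows.
In the new row 3, the RHS entry is the old entry divided by the pivot: 1/(1/5) = 5.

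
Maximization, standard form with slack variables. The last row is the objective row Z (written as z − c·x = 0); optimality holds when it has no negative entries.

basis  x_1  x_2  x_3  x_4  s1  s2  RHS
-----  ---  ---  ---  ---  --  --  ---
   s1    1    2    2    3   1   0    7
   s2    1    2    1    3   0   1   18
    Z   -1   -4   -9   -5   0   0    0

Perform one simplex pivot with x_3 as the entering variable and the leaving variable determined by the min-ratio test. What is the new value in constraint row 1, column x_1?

1/2

Ratio test on column x_3 — row 1: 7/2 = 7/2; row 2: 18/1 = 18. Minimum is 7/2 at row 1 (s1 leaves); pivot element 2.
Divide row 1 by 2; eliminate column x_3 from the other rows.
In the new row 1, the x_1 entry is the old entry divided by the pivot: 1/2 = 1/2.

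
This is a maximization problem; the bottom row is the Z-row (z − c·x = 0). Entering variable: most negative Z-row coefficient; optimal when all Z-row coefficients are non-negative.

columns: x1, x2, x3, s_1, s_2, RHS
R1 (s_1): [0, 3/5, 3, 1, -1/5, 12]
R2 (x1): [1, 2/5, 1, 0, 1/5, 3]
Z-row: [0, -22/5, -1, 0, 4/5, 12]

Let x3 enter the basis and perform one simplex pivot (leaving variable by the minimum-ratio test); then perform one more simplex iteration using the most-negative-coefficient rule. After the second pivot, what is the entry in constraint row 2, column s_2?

1/2

Ratio test on column x3 — row 1: 12/3 = 4; row 2: 3/1 = 3. Minimum is 3 at row 2 (x1 leaves); pivot element 1.
Divide row 2 by 1; eliminate column x3 from the other rows.
Second iteration: most negative Z-row entry is -4 in column x2, so x2 enters.
Ratio test on column x2 — row 1: entry -3/5 ≤ 0; row 2: 3/(2/5) = 15/2. Minimum is 15/2 at row 2 (x3 leaves); pivot element 2/5.
Divide row 2 by 2/5; eliminate column x2 from the other rows.
After both pivots, the entry at constraint row 2, column s_2 is 1/2.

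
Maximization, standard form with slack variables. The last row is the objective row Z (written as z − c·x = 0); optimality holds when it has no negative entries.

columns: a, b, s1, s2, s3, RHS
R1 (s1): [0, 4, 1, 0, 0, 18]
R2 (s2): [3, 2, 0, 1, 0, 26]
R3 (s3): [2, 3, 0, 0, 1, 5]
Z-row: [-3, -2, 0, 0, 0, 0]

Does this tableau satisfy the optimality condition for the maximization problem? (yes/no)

The Z-row has a negative entry -3 in column a, so it is not optimal.

no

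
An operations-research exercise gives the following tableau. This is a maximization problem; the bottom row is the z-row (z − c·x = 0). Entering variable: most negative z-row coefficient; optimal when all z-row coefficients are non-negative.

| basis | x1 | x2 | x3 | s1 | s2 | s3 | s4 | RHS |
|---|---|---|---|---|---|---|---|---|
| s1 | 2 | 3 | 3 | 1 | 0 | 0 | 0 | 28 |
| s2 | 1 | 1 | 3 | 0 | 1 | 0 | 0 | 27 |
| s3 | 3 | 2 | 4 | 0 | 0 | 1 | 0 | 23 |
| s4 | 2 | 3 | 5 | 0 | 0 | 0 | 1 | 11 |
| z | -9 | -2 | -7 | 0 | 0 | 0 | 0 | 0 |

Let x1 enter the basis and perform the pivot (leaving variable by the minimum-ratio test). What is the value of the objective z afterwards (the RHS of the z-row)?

99/2

Ratio test on column x1 — row 1: 28/2 = 14; row 2: 27/1 = 27; row 3: 23/3 = 23/3; row 4: 11/2 = 11/2. Minimum is 11/2 at row 4 (s4 leaves); pivot element 2.
Pivot on row 4; the z-row RHS becomes 0 − (-9)·(11/2) = 99/2.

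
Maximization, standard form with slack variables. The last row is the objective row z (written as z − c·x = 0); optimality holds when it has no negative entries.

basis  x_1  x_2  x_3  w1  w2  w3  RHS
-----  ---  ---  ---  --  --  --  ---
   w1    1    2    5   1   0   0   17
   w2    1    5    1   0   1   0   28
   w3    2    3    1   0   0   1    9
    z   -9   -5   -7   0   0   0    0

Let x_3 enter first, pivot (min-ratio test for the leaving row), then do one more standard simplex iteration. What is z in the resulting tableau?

427/9

Ratio test on column x_3 — row 1: 17/5 = 17/5; row 2: 28/1 = 28; row 3: 9/1 = 9. Minimum is 17/5 at row 1 (w1 leaves); pivot element 5.
Pivot on row 1; the z-row RHS becomes 0 − (-7)·(17/5) = 119/5.
Next entering variable (most negative z-row entry -38/5): x_1.
Ratio test on column x_1 — row 1: (17/5)/(1/5) = 17; row 2: (123/5)/(4/5) = 123/4; row 3: (28/5)/(9/5) = 28/9. Minimum is 28/9 at row 3 (w3 leaves); pivot element 9/5.
After the second pivot the z-row RHS is 119/5 − (-38/5)·(28/9) = 427/9.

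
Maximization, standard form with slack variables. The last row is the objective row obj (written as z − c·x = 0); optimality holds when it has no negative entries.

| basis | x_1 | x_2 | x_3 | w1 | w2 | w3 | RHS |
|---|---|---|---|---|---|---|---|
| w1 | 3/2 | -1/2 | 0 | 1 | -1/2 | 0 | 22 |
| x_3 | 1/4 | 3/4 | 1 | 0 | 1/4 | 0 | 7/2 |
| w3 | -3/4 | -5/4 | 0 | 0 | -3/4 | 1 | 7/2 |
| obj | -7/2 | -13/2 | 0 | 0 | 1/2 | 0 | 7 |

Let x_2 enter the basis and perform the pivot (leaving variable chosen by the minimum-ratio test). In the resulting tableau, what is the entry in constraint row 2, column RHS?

14/3

Ratio test on column x_2 — row 1: entry -1/2 ≤ 0; row 2: (7/2)/(3/4) = 14/3; row 3: entry -5/4 ≤ 0. Minimum is 14/3 at row 2 (x_3 leaves); pivot element 3/4.
Divide row 2 by 3/4; eliminate column x_2 from the other rows.
In the new row 2, the RHS entry is the old entry divided by the pivot: (7/2)/(3/4) = 14/3.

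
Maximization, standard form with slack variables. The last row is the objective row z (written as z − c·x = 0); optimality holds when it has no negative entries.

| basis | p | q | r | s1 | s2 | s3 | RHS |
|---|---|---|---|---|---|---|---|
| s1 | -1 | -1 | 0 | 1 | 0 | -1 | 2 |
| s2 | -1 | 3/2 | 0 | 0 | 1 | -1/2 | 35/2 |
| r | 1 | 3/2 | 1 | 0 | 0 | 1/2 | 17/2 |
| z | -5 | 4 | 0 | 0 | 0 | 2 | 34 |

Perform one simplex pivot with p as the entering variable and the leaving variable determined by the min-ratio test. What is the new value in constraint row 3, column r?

1

Ratio test on column p — row 1: entry -1 ≤ 0; row 2: entry -1 ≤ 0; row 3: (17/2)/1 = 17/2. Minimum is 17/2 at row 3 (r leaves); pivot element 1.
Divide row 3 by 1; eliminate column p from the other rows.
In the new row 3, the r entry is the old entry divided by the pivot: 1/1 = 1.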